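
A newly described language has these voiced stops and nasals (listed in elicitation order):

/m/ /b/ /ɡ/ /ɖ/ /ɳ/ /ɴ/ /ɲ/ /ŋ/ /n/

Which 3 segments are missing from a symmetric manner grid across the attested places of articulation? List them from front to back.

/d/, /ɟ/, /ɢ/

Oral stop: /b/ (bilabial), /ɖ/ (retroflex), /ɡ/ (velar).
Nasal: /m/ (bilabial), /n/ (alveolar), /ɳ/ (retroflex), /ɲ/ (palatal), /ŋ/ (velar), /ɴ/ (uvular).
Gaps, from front to back: alveolar lacks oral stop (/d/); palatal lacks oral stop (/ɟ/); uvular lacks oral stop (/ɢ/).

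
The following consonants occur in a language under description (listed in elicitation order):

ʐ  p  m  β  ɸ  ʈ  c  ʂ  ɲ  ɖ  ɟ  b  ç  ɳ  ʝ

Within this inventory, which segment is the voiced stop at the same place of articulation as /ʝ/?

/ʝ/ is a voiced palatal fricative.
The voiced stop at the same place is a voiced palatal stop — in this inventory, /ɟ/.

/ɟ/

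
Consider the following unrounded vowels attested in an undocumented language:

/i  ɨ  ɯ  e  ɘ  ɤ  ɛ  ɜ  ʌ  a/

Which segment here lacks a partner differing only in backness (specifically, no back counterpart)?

/a/

High: /i/ ~ /ɨ/ ~ /ɯ/
High-mid: /e/ ~ /ɘ/ ~ /ɤ/
Low-mid: /ɛ/ ~ /ɜ/ ~ /ʌ/
Low: only /a/ (front); no back partner.
So /a/ is the unpaired segment.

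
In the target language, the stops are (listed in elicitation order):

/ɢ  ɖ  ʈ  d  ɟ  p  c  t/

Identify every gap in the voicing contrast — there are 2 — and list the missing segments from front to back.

Voiceless: /p/ (bilabial), /t/ (alveolar), /ʈ/ (retroflex), /c/ (palatal).
Voiced: /d/ (alveolar), /ɖ/ (retroflex), /ɟ/ (palatal), /ɢ/ (uvular).
Gaps, from front to back: bilabial lacks voiced (/b/); uvular lacks voiceless (/q/).

/b/, /q/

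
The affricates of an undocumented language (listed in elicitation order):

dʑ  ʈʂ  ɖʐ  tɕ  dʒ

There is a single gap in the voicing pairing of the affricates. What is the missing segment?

postalveolar: voiceless —, voiced /dʒ/.
retroflex: voiceless /ʈʂ/, voiced /ɖʐ/.
alveolo-palatal: voiceless /tɕ/, voiced /dʑ/.
The postalveolar row has no voiceless member, so the gap is the voiceless postalveolar affricate /tʃ/.

/tʃ/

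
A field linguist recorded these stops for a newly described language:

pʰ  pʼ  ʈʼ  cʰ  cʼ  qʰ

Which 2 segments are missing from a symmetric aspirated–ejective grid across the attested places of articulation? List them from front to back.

/ʈʰ/, /qʼ/

Aspirated: /pʰ/ (bilabial), /cʰ/ (palatal), /qʰ/ (uvular).
Ejective: /pʼ/ (bilabial), /ʈʼ/ (retroflex), /cʼ/ (palatal).
Gaps, from front to back: retroflex lacks aspirated (/ʈʰ/); uvular lacks ejective (/qʼ/).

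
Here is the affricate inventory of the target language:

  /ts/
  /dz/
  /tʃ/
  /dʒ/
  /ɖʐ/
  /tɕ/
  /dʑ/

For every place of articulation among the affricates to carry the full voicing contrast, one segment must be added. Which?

Voiceless: /ts/ (alveolar), /tʃ/ (postalveolar), /tɕ/ (alveolo-palatal).
Voiced: /dz/ (alveolar), /dʒ/ (postalveolar), /ɖʐ/ (retroflex), /dʑ/ (alveolo-palatal).
The retroflex row has no voiceless member, so the gap is the voiceless retroflex affricate /ʈʂ/.

/ʈʂ/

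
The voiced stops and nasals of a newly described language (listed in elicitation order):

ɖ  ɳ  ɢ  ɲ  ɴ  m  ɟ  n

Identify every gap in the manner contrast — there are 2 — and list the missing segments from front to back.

place of articulation  oral stop  nasal   
bilabial          —         m       
alveolar          —         n       
retroflex         ɖ         ɳ       
palatal           ɟ         ɲ       
uvular            ɢ         ɴ       
Gaps, from front to back: bilabial lacks oral stop (/b/); alveolar lacks oral stop (/d/).

/b/, /d/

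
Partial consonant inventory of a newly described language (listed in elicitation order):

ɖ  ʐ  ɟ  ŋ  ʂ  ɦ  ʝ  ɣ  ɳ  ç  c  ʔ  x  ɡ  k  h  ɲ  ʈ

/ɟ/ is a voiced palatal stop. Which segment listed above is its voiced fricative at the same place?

The voiced fricative at the same place is a voiced palatal fricative — in this inventory, /ʝ/.

/ʝ/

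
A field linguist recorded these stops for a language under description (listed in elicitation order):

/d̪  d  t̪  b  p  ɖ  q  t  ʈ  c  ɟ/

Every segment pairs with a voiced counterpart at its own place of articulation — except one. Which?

Bilabial: /p/ ~ /b/
Dental: /t̪/ ~ /d̪/
Alveolar: /t/ ~ /d/
Retroflex: /ʈ/ ~ /ɖ/
Palatal: /c/ ~ /ɟ/
Uvular: only /q/ (voiceless); no voiced partner.
So /q/ is the unpaired segment.

/q/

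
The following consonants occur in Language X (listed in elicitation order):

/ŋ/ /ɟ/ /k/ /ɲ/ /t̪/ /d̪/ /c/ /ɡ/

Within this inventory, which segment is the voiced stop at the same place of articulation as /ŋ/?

/ɡ/

/ŋ/ is a velar nasal.
The voiced stop at the same place is a voiced velar stop — in this inventory, /ɡ/.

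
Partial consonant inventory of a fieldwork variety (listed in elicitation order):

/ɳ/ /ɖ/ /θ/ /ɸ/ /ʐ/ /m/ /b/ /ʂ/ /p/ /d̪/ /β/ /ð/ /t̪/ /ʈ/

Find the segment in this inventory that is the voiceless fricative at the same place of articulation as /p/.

/p/ is a voiceless bilabial stop.
The voiceless fricative at the same place is a voiceless bilabial fricative — in this inventory, /ɸ/.

/ɸ/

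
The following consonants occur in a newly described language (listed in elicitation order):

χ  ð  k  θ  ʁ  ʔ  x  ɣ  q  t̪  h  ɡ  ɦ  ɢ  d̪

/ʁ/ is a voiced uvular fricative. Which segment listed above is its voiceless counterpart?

/χ/

The voiceless counterpart is a voiceless uvular fricative — in this inventory, /χ/.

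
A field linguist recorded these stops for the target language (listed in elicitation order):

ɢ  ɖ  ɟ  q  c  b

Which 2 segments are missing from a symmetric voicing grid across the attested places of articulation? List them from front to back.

/p/, /ʈ/

place of articulation  voiceless  voiced  
bilabial          —         b       
retroflex         —         ɖ       
palatal           c         ɟ       
uvular            q         ɢ       
Gaps, from front to back: bilabial lacks voiceless (/p/); retroflex lacks voiceless (/ʈ/).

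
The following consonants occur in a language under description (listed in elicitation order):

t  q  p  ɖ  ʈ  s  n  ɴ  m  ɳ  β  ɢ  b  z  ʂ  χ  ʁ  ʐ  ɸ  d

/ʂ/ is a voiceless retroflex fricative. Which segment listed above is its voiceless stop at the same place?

The voiceless stop at the same place is a voiceless retroflex stop — in this inventory, /ʈ/.

/ʈ/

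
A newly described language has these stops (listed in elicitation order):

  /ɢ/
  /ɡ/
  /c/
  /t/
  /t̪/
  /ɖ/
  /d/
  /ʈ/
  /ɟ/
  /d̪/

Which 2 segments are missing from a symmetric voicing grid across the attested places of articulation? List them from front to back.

/k/, /q/

Voiceless: /t̪/ (dental), /t/ (alveolar), /ʈ/ (retroflex), /c/ (palatal).
Voiced: /d̪/ (dental), /d/ (alveolar), /ɖ/ (retroflex), /ɟ/ (palatal), /ɡ/ (velar), /ɢ/ (uvular).
Gaps, from front to back: velar lacks voiceless (/k/); uvular lacks voiceless (/q/).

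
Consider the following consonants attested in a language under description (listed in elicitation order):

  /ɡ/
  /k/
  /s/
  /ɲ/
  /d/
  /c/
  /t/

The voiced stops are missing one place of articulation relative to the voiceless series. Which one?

alveolar: voiceless /t/, voiced /d/.
palatal: voiceless /c/, voiced —.
velar: voiceless /k/, voiced /ɡ/.
Every place of articulation has a voiced member except palatal, where /ɟ/ would be expected.

palatal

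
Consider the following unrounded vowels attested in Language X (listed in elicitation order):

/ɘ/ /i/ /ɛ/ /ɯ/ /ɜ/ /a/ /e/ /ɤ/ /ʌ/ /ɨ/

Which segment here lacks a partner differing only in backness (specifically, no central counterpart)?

/a/

High: /i/ ~ /ɨ/ ~ /ɯ/
High-mid: /e/ ~ /ɘ/ ~ /ɤ/
Low-mid: /ɛ/ ~ /ɜ/ ~ /ʌ/
Low: only /a/ (front); no central partner.
So /a/ is the unpaired segment.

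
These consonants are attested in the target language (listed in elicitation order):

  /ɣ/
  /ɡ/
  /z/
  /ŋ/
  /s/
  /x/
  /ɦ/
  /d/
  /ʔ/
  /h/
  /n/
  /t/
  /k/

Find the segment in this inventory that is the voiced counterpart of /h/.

/ɦ/

/h/ is a voiceless glottal fricative.
The voiced counterpart is a voiced glottal fricative — in this inventory, /ɦ/.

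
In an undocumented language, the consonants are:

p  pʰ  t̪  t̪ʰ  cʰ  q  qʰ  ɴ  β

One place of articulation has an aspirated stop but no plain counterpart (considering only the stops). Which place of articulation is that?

Plain: /p/ (bilabial), /t̪/ (dental), /q/ (uvular).
Aspirated: /pʰ/ (bilabial), /t̪ʰ/ (dental), /cʰ/ (palatal), /qʰ/ (uvular).
Every place of articulation has a plain member except palatal, where /c/ would be expected.

palatal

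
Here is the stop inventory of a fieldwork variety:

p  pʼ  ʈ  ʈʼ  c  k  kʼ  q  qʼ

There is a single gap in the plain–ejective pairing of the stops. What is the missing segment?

bilabial: plain /p/, ejective /pʼ/.
retroflex: plain /ʈ/, ejective /ʈʼ/.
palatal: plain /c/, ejective —.
velar: plain /k/, ejective /kʼ/.
uvular: plain /q/, ejective /qʼ/.
The palatal row has no ejective member, so the gap is the ejective palatal stop /cʼ/.

/cʼ/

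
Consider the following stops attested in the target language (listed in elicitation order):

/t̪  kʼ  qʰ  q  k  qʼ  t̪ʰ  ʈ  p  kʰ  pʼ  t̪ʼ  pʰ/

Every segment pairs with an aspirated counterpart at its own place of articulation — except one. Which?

/ʈ/

Bilabial: /p/ ~ /pʰ/ ~ /pʼ/
Dental: /t̪/ ~ /t̪ʰ/ ~ /t̪ʼ/
Velar: /k/ ~ /kʰ/ ~ /kʼ/
Uvular: /q/ ~ /qʰ/ ~ /qʼ/
Retroflex: only /ʈ/ (plain); no aspirated partner.
So /ʈ/ is the unpaired segment.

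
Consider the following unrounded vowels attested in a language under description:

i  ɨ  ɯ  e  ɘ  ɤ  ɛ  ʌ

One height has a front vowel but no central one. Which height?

low-mid

Front: /i/ (high), /e/ (high-mid), /ɛ/ (low-mid).
Central: /ɨ/ (high), /ɘ/ (high-mid).
Back: /ɯ/ (high), /ɤ/ (high-mid), /ʌ/ (low-mid).
Every height has a central member except low-mid, where /ɜ/ would be expected.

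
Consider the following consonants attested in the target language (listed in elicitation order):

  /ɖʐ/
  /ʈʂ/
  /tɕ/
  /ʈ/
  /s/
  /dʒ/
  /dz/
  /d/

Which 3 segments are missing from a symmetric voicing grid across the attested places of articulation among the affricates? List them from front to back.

Voiceless: /ʈʂ/ (retroflex), /tɕ/ (alveolo-palatal).
Voiced: /dz/ (alveolar), /dʒ/ (postalveolar), /ɖʐ/ (retroflex).
Gaps, from front to back: alveolar lacks voiceless (/ts/); postalveolar lacks voiceless (/tʃ/); alveolo-palatal lacks voiced (/dʑ/).

/ts/, /tʃ/, /dʑ/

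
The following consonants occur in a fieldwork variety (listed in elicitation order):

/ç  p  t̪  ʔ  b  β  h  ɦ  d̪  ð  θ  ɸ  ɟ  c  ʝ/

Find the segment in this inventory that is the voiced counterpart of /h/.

/h/ is a voiceless glottal fricative.
The voiced counterpart is a voiced glottal fricative — in this inventory, /ɦ/.

/ɦ/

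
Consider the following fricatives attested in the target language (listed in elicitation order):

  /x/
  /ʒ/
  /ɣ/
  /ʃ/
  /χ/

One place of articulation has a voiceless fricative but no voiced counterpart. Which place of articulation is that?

postalveolar: voiceless /ʃ/, voiced /ʒ/.
velar: voiceless /x/, voiced /ɣ/.
uvular: voiceless /χ/, voiced —.
Every place of articulation has a voiced member except uvular, where /ʁ/ would be expected.

uvular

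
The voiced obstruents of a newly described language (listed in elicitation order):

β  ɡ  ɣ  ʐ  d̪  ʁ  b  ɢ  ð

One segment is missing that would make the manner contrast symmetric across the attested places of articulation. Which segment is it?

/ɖ/

Stop: /b/ (bilabial), /d̪/ (dental), /ɡ/ (velar), /ɢ/ (uvular).
Fricative: /β/ (bilabial), /ð/ (dental), /ʐ/ (retroflex), /ɣ/ (velar), /ʁ/ (uvular).
The retroflex row has no stop member, so the gap is the retroflex stop /ɖ/.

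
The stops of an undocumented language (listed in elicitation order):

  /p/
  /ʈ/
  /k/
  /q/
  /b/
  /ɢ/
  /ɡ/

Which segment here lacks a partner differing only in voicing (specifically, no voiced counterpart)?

Bilabial: /p/ ~ /b/
Velar: /k/ ~ /ɡ/
Uvular: /q/ ~ /ɢ/
Retroflex: only /ʈ/ (voiceless); no voiced partner.
So /ʈ/ is the unpaired segment.

/ʈ/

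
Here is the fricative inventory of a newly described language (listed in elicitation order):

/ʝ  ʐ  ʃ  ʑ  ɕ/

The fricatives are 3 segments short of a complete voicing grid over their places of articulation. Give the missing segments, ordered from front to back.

/ʒ/, /ʂ/, /ç/

Voiceless: /ʃ/ (postalveolar), /ɕ/ (alveolo-palatal).
Voiced: /ʐ/ (retroflex), /ʑ/ (alveolo-palatal), /ʝ/ (palatal).
Gaps, from front to back: postalveolar lacks voiced (/ʒ/); retroflex lacks voiceless (/ʂ/); palatal lacks voiceless (/ç/).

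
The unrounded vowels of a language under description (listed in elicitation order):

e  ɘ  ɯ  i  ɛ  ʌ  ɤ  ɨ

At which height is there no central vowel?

low-mid

height            front     central   back    
high              i         ɨ         ɯ       
high-mid          e         ɘ         ɤ       
low-mid           ɛ         —         ʌ       
Every height has a central member except low-mid, where /ɜ/ would be expected.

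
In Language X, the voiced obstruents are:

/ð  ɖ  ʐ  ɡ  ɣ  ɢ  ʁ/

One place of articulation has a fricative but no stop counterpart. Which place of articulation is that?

dental: stop —, fricative /ð/.
retroflex: stop /ɖ/, fricative /ʐ/.
velar: stop /ɡ/, fricative /ɣ/.
uvular: stop /ɢ/, fricative /ʁ/.
Every place of articulation has a stop member except dental, where /d̪/ would be expected.

dental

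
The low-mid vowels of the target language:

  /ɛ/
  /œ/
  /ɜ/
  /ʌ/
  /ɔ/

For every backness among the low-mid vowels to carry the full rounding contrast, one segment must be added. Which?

backness          unrounded  rounded 
front             ɛ         œ       
central           ɜ         —       
back              ʌ         ɔ       
The central row has no rounded member, so the gap is the central rounded vowel /ɞ/.

/ɞ/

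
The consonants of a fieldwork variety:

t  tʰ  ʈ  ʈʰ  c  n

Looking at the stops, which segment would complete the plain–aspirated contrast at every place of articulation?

alveolar: plain /t/, aspirated /tʰ/.
retroflex: plain /ʈ/, aspirated /ʈʰ/.
palatal: plain /c/, aspirated —.
The palatal row has no aspirated member, so the gap is the aspirated palatal stop /cʰ/.

/cʰ/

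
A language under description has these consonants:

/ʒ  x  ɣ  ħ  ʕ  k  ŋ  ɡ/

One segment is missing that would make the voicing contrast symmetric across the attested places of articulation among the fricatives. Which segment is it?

/ʃ/

postalveolar: voiceless —, voiced /ʒ/.
velar: voiceless /x/, voiced /ɣ/.
pharyngeal: voiceless /ħ/, voiced /ʕ/.
The postalveolar row has no voiceless member, so the gap is the voiceless postalveolar fricative /ʃ/.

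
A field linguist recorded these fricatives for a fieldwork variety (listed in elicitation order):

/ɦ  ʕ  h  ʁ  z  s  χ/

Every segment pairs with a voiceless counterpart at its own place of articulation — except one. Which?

/ʕ/

Alveolar: /s/ ~ /z/
Uvular: /χ/ ~ /ʁ/
Glottal: /h/ ~ /ɦ/
Pharyngeal: only /ʕ/ (voiced); no voiceless partner.
So /ʕ/ is the unpaired segment.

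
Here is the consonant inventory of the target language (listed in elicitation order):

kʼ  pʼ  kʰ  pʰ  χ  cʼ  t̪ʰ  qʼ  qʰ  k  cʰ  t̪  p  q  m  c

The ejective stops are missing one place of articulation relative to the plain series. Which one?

dental

place of articulation  plain     aspirated  ejective
bilabial          p         pʰ        pʼ      
dental            t̪        t̪ʰ       —       
palatal           c         cʰ        cʼ      
velar             k         kʰ        kʼ      
uvular            q         qʰ        qʼ      
Every place of articulation has an ejective member except dental, where /t̪ʼ/ would be expected.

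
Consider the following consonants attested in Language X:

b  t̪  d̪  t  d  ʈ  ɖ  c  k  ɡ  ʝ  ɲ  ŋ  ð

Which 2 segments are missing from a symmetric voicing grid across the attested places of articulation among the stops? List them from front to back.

bilabial: voiceless —, voiced /b/.
dental: voiceless /t̪/, voiced /d̪/.
alveolar: voiceless /t/, voiced /d/.
retroflex: voiceless /ʈ/, voiced /ɖ/.
palatal: voiceless /c/, voiced —.
velar: voiceless /k/, voiced /ɡ/.
Gaps, from front to back: bilabial lacks voiceless (/p/); palatal lacks voiced (/ɟ/).

/p/, /ɟ/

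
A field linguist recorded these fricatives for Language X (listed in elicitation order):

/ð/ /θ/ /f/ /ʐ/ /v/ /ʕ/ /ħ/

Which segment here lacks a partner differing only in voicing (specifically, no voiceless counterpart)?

/ʐ/

Labiodental: /f/ ~ /v/
Dental: /θ/ ~ /ð/
Pharyngeal: /ħ/ ~ /ʕ/
Retroflex: only /ʐ/ (voiced); no voiceless partner.
So /ʐ/ is the unpaired segment.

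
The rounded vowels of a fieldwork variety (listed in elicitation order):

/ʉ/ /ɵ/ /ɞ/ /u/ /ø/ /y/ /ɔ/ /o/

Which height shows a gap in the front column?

high: front /y/, central /ʉ/, back /u/.
high-mid: front /ø/, central /ɵ/, back /o/.
low-mid: front —, central /ɞ/, back /ɔ/.
Every height has a front member except low-mid, where /œ/ would be expected.

low-mid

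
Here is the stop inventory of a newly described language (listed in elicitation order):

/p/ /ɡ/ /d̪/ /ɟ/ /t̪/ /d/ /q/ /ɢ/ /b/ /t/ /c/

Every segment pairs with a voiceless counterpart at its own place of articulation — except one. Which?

Bilabial: /p/ ~ /b/
Dental: /t̪/ ~ /d̪/
Alveolar: /t/ ~ /d/
Palatal: /c/ ~ /ɟ/
Uvular: /q/ ~ /ɢ/
Velar: only /ɡ/ (voiced); no voiceless partner.
So /ɡ/ is the unpaired segment.

/ɡ/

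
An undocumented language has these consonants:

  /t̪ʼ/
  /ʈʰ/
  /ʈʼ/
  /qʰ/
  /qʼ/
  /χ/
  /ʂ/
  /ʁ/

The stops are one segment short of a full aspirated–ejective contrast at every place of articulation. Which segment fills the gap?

Aspirated: /ʈʰ/ (retroflex), /qʰ/ (uvular).
Ejective: /t̪ʼ/ (dental), /ʈʼ/ (retroflex), /qʼ/ (uvular).
The dental row has no aspirated member, so the gap is the aspirated dental stop /t̪ʰ/.

/t̪ʰ/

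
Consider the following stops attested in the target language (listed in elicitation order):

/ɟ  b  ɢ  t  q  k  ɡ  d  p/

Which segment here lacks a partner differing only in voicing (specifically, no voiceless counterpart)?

/ɟ/

Bilabial: /p/ ~ /b/
Alveolar: /t/ ~ /d/
Velar: /k/ ~ /ɡ/
Uvular: /q/ ~ /ɢ/
Palatal: only /ɟ/ (voiced); no voiceless partner.
So /ɟ/ is the unpaired segment.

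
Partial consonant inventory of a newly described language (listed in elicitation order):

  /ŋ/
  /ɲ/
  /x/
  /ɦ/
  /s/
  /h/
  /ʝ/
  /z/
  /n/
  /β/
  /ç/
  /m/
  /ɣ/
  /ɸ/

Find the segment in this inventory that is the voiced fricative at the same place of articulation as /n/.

/n/ is an alveolar nasal.
The voiced fricative at the same place is a voiced alveolar fricative — in this inventory, /z/.

/z/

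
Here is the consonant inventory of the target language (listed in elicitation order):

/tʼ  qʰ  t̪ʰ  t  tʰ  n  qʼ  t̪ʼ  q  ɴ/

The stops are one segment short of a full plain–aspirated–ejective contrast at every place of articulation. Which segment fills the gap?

place of articulation  plain     aspirated  ejective
dental            —         t̪ʰ       t̪ʼ     
alveolar          t         tʰ        tʼ      
uvular            q         qʰ        qʼ      
The dental row has no plain member, so the gap is the plain dental stop /t̪/.

/t̪/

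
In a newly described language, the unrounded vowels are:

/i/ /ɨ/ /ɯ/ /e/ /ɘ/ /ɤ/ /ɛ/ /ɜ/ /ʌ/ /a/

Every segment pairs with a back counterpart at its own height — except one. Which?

/a/

High: /i/ ~ /ɨ/ ~ /ɯ/
High-mid: /e/ ~ /ɘ/ ~ /ɤ/
Low-mid: /ɛ/ ~ /ɜ/ ~ /ʌ/
Low: only /a/ (front); no back partner.
So /a/ is the unpaired segment.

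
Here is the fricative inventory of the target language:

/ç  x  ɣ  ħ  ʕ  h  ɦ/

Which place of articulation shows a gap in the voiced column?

palatal

place of articulation  voiceless  voiced  
palatal           ç         —       
velar             x         ɣ       
pharyngeal        ħ         ʕ       
glottal           h         ɦ       
Every place of articulation has a voiced member except palatal, where /ʝ/ would be expected.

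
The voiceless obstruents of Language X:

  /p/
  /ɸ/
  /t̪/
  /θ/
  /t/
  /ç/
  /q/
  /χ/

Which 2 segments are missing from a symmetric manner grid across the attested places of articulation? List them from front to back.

/s/, /c/

place of articulation  stop      fricative
bilabial          p         ɸ       
dental            t̪        θ       
alveolar          t         —       
palatal           —         ç       
uvular            q         χ       
Gaps, from front to back: alveolar lacks fricative (/s/); palatal lacks stop (/c/).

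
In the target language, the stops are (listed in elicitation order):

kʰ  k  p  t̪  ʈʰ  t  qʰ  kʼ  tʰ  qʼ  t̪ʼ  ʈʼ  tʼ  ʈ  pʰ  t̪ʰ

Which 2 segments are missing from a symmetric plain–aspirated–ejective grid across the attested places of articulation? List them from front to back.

/pʼ/, /q/

Plain: /p/ (bilabial), /t̪/ (dental), /t/ (alveolar), /ʈ/ (retroflex), /k/ (velar).
Aspirated: /pʰ/ (bilabial), /t̪ʰ/ (dental), /tʰ/ (alveolar), /ʈʰ/ (retroflex), /kʰ/ (velar), /qʰ/ (uvular).
Ejective: /t̪ʼ/ (dental), /tʼ/ (alveolar), /ʈʼ/ (retroflex), /kʼ/ (velar), /qʼ/ (uvular).
Gaps, from front to back: bilabial lacks ejective (/pʼ/); uvular lacks plain (/q/).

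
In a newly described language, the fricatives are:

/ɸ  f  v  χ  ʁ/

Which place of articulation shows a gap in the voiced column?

bilabial

bilabial: voiceless /ɸ/, voiced —.
labiodental: voiceless /f/, voiced /v/.
uvular: voiceless /χ/, voiced /ʁ/.
Every place of articulation has a voiced member except bilabial, where /β/ would be expected.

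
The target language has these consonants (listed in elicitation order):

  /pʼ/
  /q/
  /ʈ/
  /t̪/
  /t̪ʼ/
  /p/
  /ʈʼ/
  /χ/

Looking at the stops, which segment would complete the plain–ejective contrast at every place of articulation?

/qʼ/

bilabial: plain /p/, ejective /pʼ/.
dental: plain /t̪/, ejective /t̪ʼ/.
retroflex: plain /ʈ/, ejective /ʈʼ/.
uvular: plain /q/, ejective —.
The uvular row has no ejective member, so the gap is the ejective uvular stop /qʼ/.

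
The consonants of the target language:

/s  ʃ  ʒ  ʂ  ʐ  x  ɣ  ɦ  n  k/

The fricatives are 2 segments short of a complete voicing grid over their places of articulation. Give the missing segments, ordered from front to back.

/z/, /h/

alveolar: voiceless /s/, voiced —.
postalveolar: voiceless /ʃ/, voiced /ʒ/.
retroflex: voiceless /ʂ/, voiced /ʐ/.
velar: voiceless /x/, voiced /ɣ/.
glottal: voiceless —, voiced /ɦ/.
Gaps, from front to back: alveolar lacks voiced (/z/); glottal lacks voiceless (/h/).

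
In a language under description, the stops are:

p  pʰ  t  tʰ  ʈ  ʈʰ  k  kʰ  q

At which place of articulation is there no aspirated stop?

uvular

Plain: /p/ (bilabial), /t/ (alveolar), /ʈ/ (retroflex), /k/ (velar), /q/ (uvular).
Aspirated: /pʰ/ (bilabial), /tʰ/ (alveolar), /ʈʰ/ (retroflex), /kʰ/ (velar).
Every place of articulation has an aspirated member except uvular, where /qʰ/ would be expected.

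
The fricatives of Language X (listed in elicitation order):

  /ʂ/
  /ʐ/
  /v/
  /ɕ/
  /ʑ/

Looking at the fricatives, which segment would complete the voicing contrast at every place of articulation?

labiodental: voiceless —, voiced /v/.
retroflex: voiceless /ʂ/, voiced /ʐ/.
alveolo-palatal: voiceless /ɕ/, voiced /ʑ/.
The labiodental row has no voiceless member, so the gap is the voiceless labiodental fricative /f/.

/f/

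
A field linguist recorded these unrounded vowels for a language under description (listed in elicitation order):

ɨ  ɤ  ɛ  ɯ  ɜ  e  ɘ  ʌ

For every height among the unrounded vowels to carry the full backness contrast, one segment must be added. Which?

/i/

height            front     central   back    
high              —         ɨ         ɯ       
high-mid          e         ɘ         ɤ       
low-mid           ɛ         ɜ         ʌ       
The high row has no front member, so the gap is the high front unrounded vowel /i/.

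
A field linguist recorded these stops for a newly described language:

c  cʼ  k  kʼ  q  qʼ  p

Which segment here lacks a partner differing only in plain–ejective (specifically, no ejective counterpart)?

Palatal: /c/ ~ /cʼ/
Velar: /k/ ~ /kʼ/
Uvular: /q/ ~ /qʼ/
Bilabial: only /p/ (plain); no ejective partner.
So /p/ is the unpaired segment.

/p/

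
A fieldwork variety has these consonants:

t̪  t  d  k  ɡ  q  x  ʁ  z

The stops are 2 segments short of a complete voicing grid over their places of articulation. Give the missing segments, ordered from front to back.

/d̪/, /ɢ/

place of articulation  voiceless  voiced  
dental            t̪        —       
alveolar          t         d       
velar             k         ɡ       
uvular            q         —       
Gaps, from front to back: dental lacks voiced (/d̪/); uvular lacks voiced (/ɢ/).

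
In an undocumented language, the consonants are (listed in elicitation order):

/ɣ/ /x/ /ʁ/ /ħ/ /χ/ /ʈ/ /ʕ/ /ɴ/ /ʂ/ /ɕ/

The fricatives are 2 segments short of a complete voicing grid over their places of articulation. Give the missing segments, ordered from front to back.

/ʐ/, /ʑ/

Voiceless: /ʂ/ (retroflex), /ɕ/ (alveolo-palatal), /x/ (velar), /χ/ (uvular), /ħ/ (pharyngeal).
Voiced: /ɣ/ (velar), /ʁ/ (uvular), /ʕ/ (pharyngeal).
Gaps, from front to back: retroflex lacks voiced (/ʐ/); alveolo-palatal lacks voiced (/ʑ/).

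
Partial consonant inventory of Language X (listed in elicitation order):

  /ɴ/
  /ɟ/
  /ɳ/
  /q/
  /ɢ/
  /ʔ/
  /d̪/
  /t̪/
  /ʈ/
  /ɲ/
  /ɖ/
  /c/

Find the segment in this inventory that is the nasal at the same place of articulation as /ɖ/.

/ɳ/

/ɖ/ is a voiced retroflex stop.
The nasal at the same place is a retroflex nasal — in this inventory, /ɳ/.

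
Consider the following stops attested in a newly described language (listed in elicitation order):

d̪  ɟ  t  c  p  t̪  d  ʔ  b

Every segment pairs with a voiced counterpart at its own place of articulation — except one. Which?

/ʔ/

Bilabial: /p/ ~ /b/
Dental: /t̪/ ~ /d̪/
Alveolar: /t/ ~ /d/
Palatal: /c/ ~ /ɟ/
Glottal: only /ʔ/ (voiceless); no voiced partner.
So /ʔ/ is the unpaired segment.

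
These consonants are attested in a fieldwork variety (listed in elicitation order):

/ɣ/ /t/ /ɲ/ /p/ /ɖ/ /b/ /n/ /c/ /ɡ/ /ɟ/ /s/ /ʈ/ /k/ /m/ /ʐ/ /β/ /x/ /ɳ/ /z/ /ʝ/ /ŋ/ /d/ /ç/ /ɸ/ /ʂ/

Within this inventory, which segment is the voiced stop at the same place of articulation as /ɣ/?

/ɡ/

/ɣ/ is a voiced velar fricative.
The voiced stop at the same place is a voiced velar stop — in this inventory, /ɡ/.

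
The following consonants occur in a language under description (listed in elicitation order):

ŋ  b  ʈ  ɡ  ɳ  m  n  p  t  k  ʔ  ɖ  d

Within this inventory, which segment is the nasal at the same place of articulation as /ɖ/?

/ɳ/

/ɖ/ is a voiced retroflex stop.
The nasal at the same place is a retroflex nasal — in this inventory, /ɳ/.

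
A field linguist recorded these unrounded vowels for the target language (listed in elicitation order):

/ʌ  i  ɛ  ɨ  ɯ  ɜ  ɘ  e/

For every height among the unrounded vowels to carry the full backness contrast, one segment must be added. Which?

high: front /i/, central /ɨ/, back /ɯ/.
high-mid: front /e/, central /ɘ/, back —.
low-mid: front /ɛ/, central /ɜ/, back /ʌ/.
The high-mid row has no back member, so the gap is the high-mid back unrounded vowel /ɤ/.

/ɤ/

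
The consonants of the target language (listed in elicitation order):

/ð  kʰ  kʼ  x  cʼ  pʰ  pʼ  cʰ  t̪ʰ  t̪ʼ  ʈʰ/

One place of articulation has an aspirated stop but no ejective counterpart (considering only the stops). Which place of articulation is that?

retroflex

place of articulation  aspirated  ejective
bilabial          pʰ        pʼ      
dental            t̪ʰ       t̪ʼ     
retroflex         ʈʰ        —       
palatal           cʰ        cʼ      
velar             kʰ        kʼ      
Every place of articulation has an ejective member except retroflex, where /ʈʼ/ would be expected.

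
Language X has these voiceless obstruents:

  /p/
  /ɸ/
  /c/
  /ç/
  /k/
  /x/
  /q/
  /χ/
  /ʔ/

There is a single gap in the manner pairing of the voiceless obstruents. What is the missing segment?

/h/

bilabial: stop /p/, fricative /ɸ/.
palatal: stop /c/, fricative /ç/.
velar: stop /k/, fricative /x/.
uvular: stop /q/, fricative /χ/.
glottal: stop /ʔ/, fricative —.
The glottal row has no fricative member, so the gap is the glottal fricative /h/.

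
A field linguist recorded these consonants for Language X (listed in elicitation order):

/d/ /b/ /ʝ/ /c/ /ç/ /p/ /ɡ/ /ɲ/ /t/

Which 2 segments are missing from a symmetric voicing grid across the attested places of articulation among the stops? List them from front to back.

/ɟ/, /k/

bilabial: voiceless /p/, voiced /b/.
alveolar: voiceless /t/, voiced /d/.
palatal: voiceless /c/, voiced —.
velar: voiceless —, voiced /ɡ/.
Gaps, from front to back: palatal lacks voiced (/ɟ/); velar lacks voiceless (/k/).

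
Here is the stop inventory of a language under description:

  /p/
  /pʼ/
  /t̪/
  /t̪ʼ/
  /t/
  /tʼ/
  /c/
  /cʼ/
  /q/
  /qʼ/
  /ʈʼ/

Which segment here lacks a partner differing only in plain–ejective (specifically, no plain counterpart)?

Bilabial: /p/ ~ /pʼ/
Dental: /t̪/ ~ /t̪ʼ/
Alveolar: /t/ ~ /tʼ/
Palatal: /c/ ~ /cʼ/
Uvular: /q/ ~ /qʼ/
Retroflex: only /ʈʼ/ (ejective); no plain partner.
So /ʈʼ/ is the unpaired segment.

/ʈʼ/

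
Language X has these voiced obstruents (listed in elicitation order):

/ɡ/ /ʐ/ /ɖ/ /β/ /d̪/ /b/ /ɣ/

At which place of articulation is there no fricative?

dental

place of articulation  stop      fricative
bilabial          b         β       
dental            d̪        —       
retroflex         ɖ         ʐ       
velar             ɡ         ɣ       
Every place of articulation has a fricative member except dental, where /ð/ would be expected.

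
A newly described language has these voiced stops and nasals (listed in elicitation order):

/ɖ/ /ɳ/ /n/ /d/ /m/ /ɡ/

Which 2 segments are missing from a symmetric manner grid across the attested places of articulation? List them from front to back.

/b/, /ŋ/

place of articulation  oral stop  nasal   
bilabial          —         m       
alveolar          d         n       
retroflex         ɖ         ɳ       
velar             ɡ         —       
Gaps, from front to back: bilabial lacks oral stop (/b/); velar lacks nasal (/ŋ/).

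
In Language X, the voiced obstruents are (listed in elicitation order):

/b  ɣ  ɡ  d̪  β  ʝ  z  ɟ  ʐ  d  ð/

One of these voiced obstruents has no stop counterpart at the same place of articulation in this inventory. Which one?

/ʐ/

Bilabial: /b/ ~ /β/
Dental: /d̪/ ~ /ð/
Alveolar: /d/ ~ /z/
Palatal: /ɟ/ ~ /ʝ/
Velar: /ɡ/ ~ /ɣ/
Retroflex: only /ʐ/ (fricative); no stop partner.
So /ʐ/ is the unpaired segment.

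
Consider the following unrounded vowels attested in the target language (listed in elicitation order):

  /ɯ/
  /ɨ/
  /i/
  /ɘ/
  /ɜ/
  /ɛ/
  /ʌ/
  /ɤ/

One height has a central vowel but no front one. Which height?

height            front     central   back    
high              i         ɨ         ɯ       
high-mid          —         ɘ         ɤ       
low-mid           ɛ         ɜ         ʌ       
Every height has a front member except high-mid, where /e/ would be expected.

high-mid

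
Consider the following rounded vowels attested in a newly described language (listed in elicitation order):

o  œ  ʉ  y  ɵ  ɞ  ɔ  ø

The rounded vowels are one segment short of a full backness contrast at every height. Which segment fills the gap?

/u/

high: front /y/, central /ʉ/, back —.
high-mid: front /ø/, central /ɵ/, back /o/.
low-mid: front /œ/, central /ɞ/, back /ɔ/.
The high row has no back member, so the gap is the high back rounded vowel /u/.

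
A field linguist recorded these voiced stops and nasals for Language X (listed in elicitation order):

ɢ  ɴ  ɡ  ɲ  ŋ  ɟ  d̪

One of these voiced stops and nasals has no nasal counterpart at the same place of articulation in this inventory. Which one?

/d̪/

Palatal: /ɟ/ ~ /ɲ/
Velar: /ɡ/ ~ /ŋ/
Uvular: /ɢ/ ~ /ɴ/
Dental: only /d̪/ (oral stop); no nasal partner.
So /d̪/ is the unpaired segment.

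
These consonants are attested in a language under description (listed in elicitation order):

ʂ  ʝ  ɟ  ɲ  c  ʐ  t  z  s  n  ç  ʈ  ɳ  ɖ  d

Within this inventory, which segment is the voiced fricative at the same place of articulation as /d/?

/z/

/d/ is a voiced alveolar stop.
The voiced fricative at the same place is a voiced alveolar fricative — in this inventory, /z/.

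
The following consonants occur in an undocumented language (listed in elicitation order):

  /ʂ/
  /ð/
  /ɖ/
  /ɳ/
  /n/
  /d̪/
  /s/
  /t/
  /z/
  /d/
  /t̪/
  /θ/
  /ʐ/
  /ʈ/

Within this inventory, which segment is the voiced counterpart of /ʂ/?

/ʐ/

/ʂ/ is a voiceless retroflex fricative.
The voiced counterpart is a voiced retroflex fricative — in this inventory, /ʐ/.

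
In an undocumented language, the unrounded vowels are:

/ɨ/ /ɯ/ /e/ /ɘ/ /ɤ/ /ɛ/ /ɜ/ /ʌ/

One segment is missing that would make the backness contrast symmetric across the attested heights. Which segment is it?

/i/

high: front —, central /ɨ/, back /ɯ/.
high-mid: front /e/, central /ɘ/, back /ɤ/.
low-mid: front /ɛ/, central /ɜ/, back /ʌ/.
The high row has no front member, so the gap is the high front unrounded vowel /i/.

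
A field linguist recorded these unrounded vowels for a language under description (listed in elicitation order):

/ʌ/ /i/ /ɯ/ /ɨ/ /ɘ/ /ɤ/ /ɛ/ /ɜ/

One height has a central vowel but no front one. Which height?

high-mid

Front: /i/ (high), /ɛ/ (low-mid).
Central: /ɨ/ (high), /ɘ/ (high-mid), /ɜ/ (low-mid).
Back: /ɯ/ (high), /ɤ/ (high-mid), /ʌ/ (low-mid).
Every height has a front member except high-mid, where /e/ would be expected.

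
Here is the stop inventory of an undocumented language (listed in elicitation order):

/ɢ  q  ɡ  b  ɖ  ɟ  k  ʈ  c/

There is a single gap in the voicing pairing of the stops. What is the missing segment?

bilabial: voiceless —, voiced /b/.
retroflex: voiceless /ʈ/, voiced /ɖ/.
palatal: voiceless /c/, voiced /ɟ/.
velar: voiceless /k/, voiced /ɡ/.
uvular: voiceless /q/, voiced /ɢ/.
The bilabial row has no voiceless member, so the gap is the voiceless bilabial stop /p/.

/p/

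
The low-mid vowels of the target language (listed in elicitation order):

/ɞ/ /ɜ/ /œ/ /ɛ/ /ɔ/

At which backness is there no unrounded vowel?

back

front: unrounded /ɛ/, rounded /œ/.
central: unrounded /ɜ/, rounded /ɞ/.
back: unrounded —, rounded /ɔ/.
Every backness has an unrounded member except back, where /ʌ/ would be expected.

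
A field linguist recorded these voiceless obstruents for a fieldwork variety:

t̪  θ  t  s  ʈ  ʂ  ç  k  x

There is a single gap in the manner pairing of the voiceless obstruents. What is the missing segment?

/c/

place of articulation  stop      fricative
dental            t̪        θ       
alveolar          t         s       
retroflex         ʈ         ʂ       
palatal           —         ç       
velar             k         x       
The palatal row has no stop member, so the gap is the palatal stop /c/.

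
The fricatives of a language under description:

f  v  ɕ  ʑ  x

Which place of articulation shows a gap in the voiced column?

velar

Voiceless: /f/ (labiodental), /ɕ/ (alveolo-palatal), /x/ (velar).
Voiced: /v/ (labiodental), /ʑ/ (alveolo-palatal).
Every place of articulation has a voiced member except velar, where /ɣ/ would be expected.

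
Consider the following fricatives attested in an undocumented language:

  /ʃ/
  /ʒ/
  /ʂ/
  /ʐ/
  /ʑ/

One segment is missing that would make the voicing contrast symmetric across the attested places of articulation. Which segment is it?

postalveolar: voiceless /ʃ/, voiced /ʒ/.
retroflex: voiceless /ʂ/, voiced /ʐ/.
alveolo-palatal: voiceless —, voiced /ʑ/.
The alveolo-palatal row has no voiceless member, so the gap is the voiceless alveolo-palatal fricative /ɕ/.

/ɕ/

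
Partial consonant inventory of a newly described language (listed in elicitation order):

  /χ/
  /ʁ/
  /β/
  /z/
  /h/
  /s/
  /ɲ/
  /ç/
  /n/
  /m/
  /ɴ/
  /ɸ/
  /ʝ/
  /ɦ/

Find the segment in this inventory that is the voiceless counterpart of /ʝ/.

/ç/

/ʝ/ is a voiced palatal fricative.
The voiceless counterpart is a voiceless palatal fricative — in this inventory, /ç/.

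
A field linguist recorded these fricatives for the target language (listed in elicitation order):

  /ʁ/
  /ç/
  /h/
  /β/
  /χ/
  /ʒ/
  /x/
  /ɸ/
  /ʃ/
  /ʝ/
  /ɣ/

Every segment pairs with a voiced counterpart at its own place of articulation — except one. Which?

Bilabial: /ɸ/ ~ /β/
Postalveolar: /ʃ/ ~ /ʒ/
Palatal: /ç/ ~ /ʝ/
Velar: /x/ ~ /ɣ/
Uvular: /χ/ ~ /ʁ/
Glottal: only /h/ (voiceless); no voiced partner.
So /h/ is the unpaired segment.

/h/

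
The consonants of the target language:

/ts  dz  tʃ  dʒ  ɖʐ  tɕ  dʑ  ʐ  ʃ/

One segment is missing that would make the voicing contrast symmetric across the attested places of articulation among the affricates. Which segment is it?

Voiceless: /ts/ (alveolar), /tʃ/ (postalveolar), /tɕ/ (alveolo-palatal).
Voiced: /dz/ (alveolar), /dʒ/ (postalveolar), /ɖʐ/ (retroflex), /dʑ/ (alveolo-palatal).
The retroflex row has no voiceless member, so the gap is the voiceless retroflex affricate /ʈʂ/.

/ʈʂ/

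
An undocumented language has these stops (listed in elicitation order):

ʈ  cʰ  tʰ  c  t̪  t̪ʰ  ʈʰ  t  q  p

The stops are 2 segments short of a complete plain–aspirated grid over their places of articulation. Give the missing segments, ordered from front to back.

bilabial: plain /p/, aspirated —.
dental: plain /t̪/, aspirated /t̪ʰ/.
alveolar: plain /t/, aspirated /tʰ/.
retroflex: plain /ʈ/, aspirated /ʈʰ/.
palatal: plain /c/, aspirated /cʰ/.
uvular: plain /q/, aspirated —.
Gaps, from front to back: bilabial lacks aspirated (/pʰ/); uvular lacks aspirated (/qʰ/).

/pʰ/, /qʰ/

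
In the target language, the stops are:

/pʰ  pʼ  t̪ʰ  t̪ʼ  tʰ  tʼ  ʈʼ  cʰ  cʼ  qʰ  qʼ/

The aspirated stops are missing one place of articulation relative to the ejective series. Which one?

retroflex

place of articulation  aspirated  ejective
bilabial          pʰ        pʼ      
dental            t̪ʰ       t̪ʼ     
alveolar          tʰ        tʼ      
retroflex         —         ʈʼ      
palatal           cʰ        cʼ      
uvular            qʰ        qʼ      
Every place of articulation has an aspirated member except retroflex, where /ʈʰ/ would be expected.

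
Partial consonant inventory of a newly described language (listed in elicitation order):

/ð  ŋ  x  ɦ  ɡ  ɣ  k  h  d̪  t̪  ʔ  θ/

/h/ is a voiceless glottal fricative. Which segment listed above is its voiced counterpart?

The voiced counterpart is a voiced glottal fricative — in this inventory, /ɦ/.

/ɦ/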